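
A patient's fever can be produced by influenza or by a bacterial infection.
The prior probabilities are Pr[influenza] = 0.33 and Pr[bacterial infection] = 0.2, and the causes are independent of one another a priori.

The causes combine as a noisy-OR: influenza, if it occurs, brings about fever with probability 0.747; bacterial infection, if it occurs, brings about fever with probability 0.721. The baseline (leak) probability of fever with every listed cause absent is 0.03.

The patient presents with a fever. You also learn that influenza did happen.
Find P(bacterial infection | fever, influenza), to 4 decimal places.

Under noisy-OR, P(fever | causes) = 1 − (1−0.03)·∏(1−qᵢ) over the active causes.
Enumerate both values of bacterial infection and weight by the priors:
  P(fever | influenza) = 0.75459*0.8 + 0.931531*0.2
        = 0.603672 + 0.186306 = 0.789978
Configurations with bacterial infection contribute 0.186306, so
  P(bacterial infection | fever, influenza) = 0.186306 / 0.789978 ≈ 0.2358

P(bacterial infection | fever, influenza) ≈ 0.2358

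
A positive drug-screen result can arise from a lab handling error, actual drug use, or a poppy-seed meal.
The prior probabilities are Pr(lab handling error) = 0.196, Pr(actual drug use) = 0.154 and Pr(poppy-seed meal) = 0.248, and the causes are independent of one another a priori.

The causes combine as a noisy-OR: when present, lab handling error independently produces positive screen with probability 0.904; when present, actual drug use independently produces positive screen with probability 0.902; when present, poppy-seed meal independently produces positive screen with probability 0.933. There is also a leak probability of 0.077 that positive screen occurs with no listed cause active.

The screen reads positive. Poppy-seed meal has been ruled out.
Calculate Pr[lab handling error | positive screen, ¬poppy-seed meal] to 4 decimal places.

Under noisy-OR, P(positive screen | causes) = 1 − (1−0.077)·∏(1−qᵢ) over the active causes.
For the numerator, keep only lab handling error=true terms: 0.151123 + 0.029922 = 0.181045
Denominator P(positive screen | ¬poppy-seed meal): 0.077*0.804*0.846 + 0.909546*0.804*0.154 + 0.911392*0.196*0.846 + 0.991316*0.196*0.154 = 0.346035
Posterior = 0.181045 / 0.346035 ≈ 0.5232

Pr[lab handling error | positive screen, ¬poppy-seed meal] ≈ 0.5232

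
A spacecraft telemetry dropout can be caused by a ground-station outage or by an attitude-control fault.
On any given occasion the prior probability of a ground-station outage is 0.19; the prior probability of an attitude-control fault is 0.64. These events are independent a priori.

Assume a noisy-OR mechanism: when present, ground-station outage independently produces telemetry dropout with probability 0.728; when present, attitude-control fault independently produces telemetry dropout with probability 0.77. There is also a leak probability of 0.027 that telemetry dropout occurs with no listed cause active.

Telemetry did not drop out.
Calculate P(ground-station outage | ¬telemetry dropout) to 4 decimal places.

P(ground-station outage | ¬telemetry dropout) ≈ 0.0600

Under noisy-OR, P(telemetry dropout | causes) = 1 − (1−0.027)·∏(1−qᵢ) over the active causes.
For the numerator, keep only ground-station outage=true terms: 0.018102 + 0.007402 = 0.025504
The normalizing constant is 0.973×0.81×0.36 + 0.22379×0.81×0.64 + 0.264656×0.19×0.36 + 0.060871×0.19×0.64 = 0.425244
P(ground-station outage | ¬telemetry dropout) = 0.025504/0.425244 ≈ 0.0600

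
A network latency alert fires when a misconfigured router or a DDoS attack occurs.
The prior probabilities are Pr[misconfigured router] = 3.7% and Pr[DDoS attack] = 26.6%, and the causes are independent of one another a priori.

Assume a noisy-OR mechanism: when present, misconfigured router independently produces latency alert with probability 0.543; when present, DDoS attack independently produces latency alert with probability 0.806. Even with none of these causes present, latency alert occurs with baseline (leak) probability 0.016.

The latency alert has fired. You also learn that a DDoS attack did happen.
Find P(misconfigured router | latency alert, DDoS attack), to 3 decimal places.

P(misconfigured router | latency alert, DDoS attack) ≈ 0.042

Under noisy-OR, P(latency alert | causes) = 1 − (1−0.016)·∏(1−qᵢ) over the active causes.
P(latency alert | DDoS attack) = 0.809104×0.963 + 0.912761×0.037 = 0.779167 + 0.033772 = 0.812939
Of this, 0.033772 comes from 0.912761×0.037 (the misconfigured router=true cases).
P(misconfigured router | latency alert, DDoS attack) = 0.033772 / 0.812939 ≈ 0.042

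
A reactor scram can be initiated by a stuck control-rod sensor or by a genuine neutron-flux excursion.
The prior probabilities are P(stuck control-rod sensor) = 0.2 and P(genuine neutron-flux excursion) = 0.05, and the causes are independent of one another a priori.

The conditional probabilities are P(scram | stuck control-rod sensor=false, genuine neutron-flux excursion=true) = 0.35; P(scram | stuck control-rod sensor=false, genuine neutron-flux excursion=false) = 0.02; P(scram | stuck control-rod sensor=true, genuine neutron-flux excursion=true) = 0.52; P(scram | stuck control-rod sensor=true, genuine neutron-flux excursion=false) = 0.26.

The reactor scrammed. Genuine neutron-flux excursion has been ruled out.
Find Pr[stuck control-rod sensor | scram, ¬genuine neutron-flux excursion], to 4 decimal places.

P(scram | ¬genuine neutron-flux excursion) = 0.02·0.8 + 0.26·0.2 = 0.016000 + 0.052000 = 0.068000
The stuck control-rod sensor-present share is 0.26·0.2 = 0.052000.
Hence the posterior is 0.052000/0.068000 ≈ 0.7647.

Pr[stuck control-rod sensor | scram, ¬genuine neutron-flux excursion] ≈ 0.7647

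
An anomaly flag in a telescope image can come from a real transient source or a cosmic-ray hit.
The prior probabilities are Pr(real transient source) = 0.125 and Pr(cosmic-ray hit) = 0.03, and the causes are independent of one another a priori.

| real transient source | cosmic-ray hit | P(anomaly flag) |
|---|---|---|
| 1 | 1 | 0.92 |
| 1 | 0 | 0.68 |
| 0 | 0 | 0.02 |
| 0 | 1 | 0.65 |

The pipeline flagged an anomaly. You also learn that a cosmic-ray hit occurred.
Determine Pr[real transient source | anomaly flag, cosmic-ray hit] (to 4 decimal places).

Pr[real transient source | anomaly flag, cosmic-ray hit] ≈ 0.1682

P(anomaly flag | cosmic-ray hit) = 0.65×0.875 + 0.92×0.125 = 0.568750 + 0.115000 = 0.683750
The real transient source-present share is 0.92×0.125 = 0.115000.
Hence the posterior is 0.115000/0.683750 ≈ 0.1682.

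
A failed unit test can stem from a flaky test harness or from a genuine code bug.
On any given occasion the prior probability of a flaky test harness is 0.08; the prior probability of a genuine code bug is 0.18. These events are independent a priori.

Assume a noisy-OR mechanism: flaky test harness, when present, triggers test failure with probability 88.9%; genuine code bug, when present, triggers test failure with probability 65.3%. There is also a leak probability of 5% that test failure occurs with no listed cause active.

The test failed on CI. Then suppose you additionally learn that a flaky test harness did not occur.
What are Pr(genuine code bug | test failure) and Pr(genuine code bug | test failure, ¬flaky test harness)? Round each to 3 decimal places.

Pr(genuine code bug | test failure) ≈ 0.564; Pr(genuine code bug | test failure, ¬flaky test harness) ≈ 0.746

Under noisy-OR, P(test failure | causes) = 1 − (1−0.05)·∏(1−qᵢ) over the active causes.
Numerator (weight on configurations with genuine code bug): 0.111010 + 0.013873 = 0.124883
Denominator P(test failure): 0.05×0.92×0.82 + 0.67035×0.92×0.18 + 0.89455×0.08×0.82 + 0.963409×0.08×0.18 = 0.221285
Posterior = 0.124883 / 0.221285 ≈ 0.564

Now also conditioning on flaky test harness≠true:
P(test failure | ¬flaky test harness) = 0.05*0.82 + 0.67035*0.18 = 0.041000 + 0.120663 = 0.161663
The genuine code bug-present share is 0.67035*0.18 = 0.120663.
Hence the posterior is 0.120663/0.161663 ≈ 0.746.
With flaky test harness excluded, genuine code bug must carry more of the explanatory weight for the test failure.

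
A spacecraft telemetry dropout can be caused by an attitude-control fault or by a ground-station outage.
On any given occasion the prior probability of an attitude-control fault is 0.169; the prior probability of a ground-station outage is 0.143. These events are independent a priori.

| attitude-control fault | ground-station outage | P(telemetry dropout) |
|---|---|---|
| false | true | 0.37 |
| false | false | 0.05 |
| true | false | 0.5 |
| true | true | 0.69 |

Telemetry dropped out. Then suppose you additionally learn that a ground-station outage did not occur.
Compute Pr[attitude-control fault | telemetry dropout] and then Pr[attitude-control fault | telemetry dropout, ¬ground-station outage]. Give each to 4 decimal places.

Numerator (weight on configurations with attitude-control fault): 0.072417 + 0.016675 = 0.089092
Normalizer over all consistent configurations: 0.05*0.831*0.857 + 0.37*0.831*0.143 + 0.5*0.169*0.857 + 0.69*0.169*0.143 = 0.168668
Posterior = 0.089092 / 0.168668 ≈ 0.5282

Now also conditioning on ground-station outage≠true:
By total probability over both values of attitude-control fault:
  P(telemetry dropout | ¬ground-station outage) = 0.05×0.831 + 0.5×0.169
        = 0.041550 + 0.084500 = 0.126050
Keeping only the attitude-control fault-present terms gives 0.084500, so
  P(attitude-control fault | telemetry dropout, ¬ground-station outage) = 0.084500 / 0.126050 ≈ 0.6704
With ground-station outage excluded, attitude-control fault must carry more of the explanatory weight for the telemetry dropout.

Pr[attitude-control fault | telemetry dropout] ≈ 0.5282; Pr[attitude-control fault | telemetry dropout, ¬ground-station outage] ≈ 0.6704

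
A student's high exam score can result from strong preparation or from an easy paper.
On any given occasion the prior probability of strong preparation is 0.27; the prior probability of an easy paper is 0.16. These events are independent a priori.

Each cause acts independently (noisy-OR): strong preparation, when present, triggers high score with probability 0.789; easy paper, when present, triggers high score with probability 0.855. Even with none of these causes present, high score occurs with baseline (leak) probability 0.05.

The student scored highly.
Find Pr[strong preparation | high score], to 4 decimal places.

Pr[strong preparation | high score] ≈ 0.6296

Under noisy-OR, P(high score | causes) = 1 − (1−0.05)·∏(1−qᵢ) over the active causes.
P(high score) = 0.05*0.73*0.84 + 0.86225*0.73*0.16 + 0.79955*0.27*0.84 + 0.970935*0.27*0.16 = 0.030660 + 0.100711 + 0.181338 + 0.041944 = 0.354653
Restricting to configurations with strong preparation present: 0.181338 + 0.041944 = 0.223282.
P(strong preparation | high score) = 0.223282 / 0.354653 ≈ 0.6296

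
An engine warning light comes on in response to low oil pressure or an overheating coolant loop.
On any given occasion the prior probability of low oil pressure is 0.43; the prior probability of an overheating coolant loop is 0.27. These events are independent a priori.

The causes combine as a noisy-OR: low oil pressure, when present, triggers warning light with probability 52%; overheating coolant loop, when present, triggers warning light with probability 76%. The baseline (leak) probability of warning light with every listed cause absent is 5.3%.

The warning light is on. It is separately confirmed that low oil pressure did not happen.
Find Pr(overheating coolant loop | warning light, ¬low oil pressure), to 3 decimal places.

Pr(overheating coolant loop | warning light, ¬low oil pressure) ≈ 0.844

Under noisy-OR, P(warning light | causes) = 1 − (1−0.053)·∏(1−qᵢ) over the active causes.
P(warning light | ¬low oil pressure) = 0.053×0.73 + 0.77272×0.27 = 0.038690 + 0.208634 = 0.247324
The overheating coolant loop-present share is 0.77272×0.27 = 0.208634.
P(overheating coolant loop | warning light, ¬low oil pressure) = 0.208634 / 0.247324 ≈ 0.844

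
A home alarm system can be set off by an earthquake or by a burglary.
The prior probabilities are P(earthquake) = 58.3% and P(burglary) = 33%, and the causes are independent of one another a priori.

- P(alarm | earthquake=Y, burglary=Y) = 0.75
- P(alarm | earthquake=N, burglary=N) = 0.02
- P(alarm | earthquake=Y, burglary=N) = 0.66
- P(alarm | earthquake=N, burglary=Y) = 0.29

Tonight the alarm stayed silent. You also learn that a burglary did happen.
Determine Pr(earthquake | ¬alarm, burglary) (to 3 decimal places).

Pr(earthquake | ¬alarm, burglary) ≈ 0.330

Sum P(¬alarm|·) weighted by the priors over both values of earthquake:
  P(¬alarm | burglary) = 0.71·0.417 + 0.25·0.583
        = 0.296070 + 0.145750 = 0.441820
The terms with earthquake present sum to 0.145750, so
  P(earthquake | ¬alarm, burglary) = 0.145750 / 0.441820 ≈ 0.330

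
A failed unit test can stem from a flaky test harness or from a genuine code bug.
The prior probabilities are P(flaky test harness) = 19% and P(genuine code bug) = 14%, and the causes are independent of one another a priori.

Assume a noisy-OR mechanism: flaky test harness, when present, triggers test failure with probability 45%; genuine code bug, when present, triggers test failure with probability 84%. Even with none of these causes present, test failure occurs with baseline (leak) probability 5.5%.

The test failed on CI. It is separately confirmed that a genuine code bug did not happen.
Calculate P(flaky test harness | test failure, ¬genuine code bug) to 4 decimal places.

Under noisy-OR, P(test failure | causes) = 1 − (1−0.055)·∏(1−qᵢ) over the active causes.
P(test failure | ¬genuine code bug) = 0.055*0.81 + 0.48025*0.19 = 0.044550 + 0.091248 = 0.135798
Of this, 0.091248 comes from 0.48025*0.19 (the flaky test harness=true cases).
So P(flaky test harness | test failure, ¬genuine code bug) = 0.091248/0.135798 ≈ 0.6719.

P(flaky test harness | test failure, ¬genuine code bug) ≈ 0.6719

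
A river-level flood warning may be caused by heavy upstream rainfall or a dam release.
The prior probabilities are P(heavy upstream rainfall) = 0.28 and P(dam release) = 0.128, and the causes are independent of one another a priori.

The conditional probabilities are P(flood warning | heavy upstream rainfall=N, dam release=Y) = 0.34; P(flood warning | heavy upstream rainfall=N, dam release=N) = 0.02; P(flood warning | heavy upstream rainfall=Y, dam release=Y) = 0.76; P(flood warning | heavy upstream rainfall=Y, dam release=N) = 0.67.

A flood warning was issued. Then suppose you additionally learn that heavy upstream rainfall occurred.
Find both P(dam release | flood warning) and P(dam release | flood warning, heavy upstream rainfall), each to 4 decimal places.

P(dam release | flood warning) ≈ 0.2495; P(dam release | flood warning, heavy upstream rainfall) ≈ 0.1427

Numerator (weight on configurations with dam release): 0.031334 + 0.027238 = 0.058572
Denominator P(flood warning): 0.02·0.72·0.872 + 0.34·0.72·0.128 + 0.67·0.28·0.872 + 0.76·0.28·0.128 = 0.234716
P(dam release | flood warning) = 0.058572/0.234716 ≈ 0.2495

Now also conditioning on heavy upstream rainfall=true:
P(flood warning | heavy upstream rainfall) = 0.67·0.872 + 0.76·0.128 = 0.584240 + 0.097280 = 0.681520
Restricting to configurations with dam release present: 0.76·0.128 = 0.097280.
So P(dam release | flood warning, heavy upstream rainfall) = 0.097280/0.681520 ≈ 0.1427.
The drop from 0.2495 to 0.1427 is the explaining-away (discounting) effect.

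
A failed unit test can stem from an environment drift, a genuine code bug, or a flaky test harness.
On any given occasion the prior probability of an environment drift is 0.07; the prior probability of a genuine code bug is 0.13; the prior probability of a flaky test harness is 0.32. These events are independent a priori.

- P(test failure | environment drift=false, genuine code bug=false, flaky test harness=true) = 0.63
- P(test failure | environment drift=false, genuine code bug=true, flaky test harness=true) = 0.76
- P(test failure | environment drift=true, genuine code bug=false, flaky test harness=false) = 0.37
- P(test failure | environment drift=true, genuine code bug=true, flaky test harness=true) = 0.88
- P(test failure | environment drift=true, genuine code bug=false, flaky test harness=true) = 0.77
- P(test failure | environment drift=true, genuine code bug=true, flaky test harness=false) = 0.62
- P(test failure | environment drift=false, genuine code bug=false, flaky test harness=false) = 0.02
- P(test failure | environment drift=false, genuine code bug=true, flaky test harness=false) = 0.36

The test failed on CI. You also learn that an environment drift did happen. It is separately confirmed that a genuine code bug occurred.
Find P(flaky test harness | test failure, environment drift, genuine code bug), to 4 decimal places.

P(flaky test harness | test failure, environment drift, genuine code bug) ≈ 0.4005

For the numerator, keep only flaky test harness=true terms: 0.88×0.32 = 0.281600
Normalizer over all consistent configurations: 0.62×0.68 + 0.88×0.32 = 0.703200
P(flaky test harness | test failure, environment drift, genuine code bug) = 0.281600/0.703200 ≈ 0.4005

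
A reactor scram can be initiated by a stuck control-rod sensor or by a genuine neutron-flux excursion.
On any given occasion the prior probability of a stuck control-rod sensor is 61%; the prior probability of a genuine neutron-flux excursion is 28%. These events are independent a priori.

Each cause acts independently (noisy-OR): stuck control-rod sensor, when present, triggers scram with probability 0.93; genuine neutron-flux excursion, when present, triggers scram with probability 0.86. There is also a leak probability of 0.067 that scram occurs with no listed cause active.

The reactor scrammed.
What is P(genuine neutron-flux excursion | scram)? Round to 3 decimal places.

P(genuine neutron-flux excursion | scram) ≈ 0.381

Under noisy-OR, P(scram | causes) = 1 − (1−0.067)·∏(1−qᵢ) over the active causes.
For the numerator, keep only genuine neutron-flux excursion=true terms: 0.094936 + 0.169238 = 0.264174
Normalizer over all consistent configurations: 0.067×0.39×0.72 + 0.86938×0.39×0.28 + 0.93469×0.61×0.72 + 0.990857×0.61×0.28 = 0.693504
P(genuine neutron-flux excursion | scram) = 0.264174/0.693504 ≈ 0.381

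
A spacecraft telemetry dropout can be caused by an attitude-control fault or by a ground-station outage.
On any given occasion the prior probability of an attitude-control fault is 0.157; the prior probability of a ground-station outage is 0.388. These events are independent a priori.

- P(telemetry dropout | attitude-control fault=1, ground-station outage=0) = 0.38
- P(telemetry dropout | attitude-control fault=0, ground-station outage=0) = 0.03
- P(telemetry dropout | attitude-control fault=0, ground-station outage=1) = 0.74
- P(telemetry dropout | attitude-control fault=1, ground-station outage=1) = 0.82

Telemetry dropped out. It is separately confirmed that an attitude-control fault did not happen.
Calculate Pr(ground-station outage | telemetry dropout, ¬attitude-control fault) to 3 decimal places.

Pr(ground-station outage | telemetry dropout, ¬attitude-control fault) ≈ 0.940

P(telemetry dropout | ¬attitude-control fault) = 0.03*0.612 + 0.74*0.388 = 0.018360 + 0.287120 = 0.305480
Restricting to configurations with ground-station outage present: 0.74*0.388 = 0.287120.
Hence the posterior is 0.287120/0.305480 ≈ 0.940.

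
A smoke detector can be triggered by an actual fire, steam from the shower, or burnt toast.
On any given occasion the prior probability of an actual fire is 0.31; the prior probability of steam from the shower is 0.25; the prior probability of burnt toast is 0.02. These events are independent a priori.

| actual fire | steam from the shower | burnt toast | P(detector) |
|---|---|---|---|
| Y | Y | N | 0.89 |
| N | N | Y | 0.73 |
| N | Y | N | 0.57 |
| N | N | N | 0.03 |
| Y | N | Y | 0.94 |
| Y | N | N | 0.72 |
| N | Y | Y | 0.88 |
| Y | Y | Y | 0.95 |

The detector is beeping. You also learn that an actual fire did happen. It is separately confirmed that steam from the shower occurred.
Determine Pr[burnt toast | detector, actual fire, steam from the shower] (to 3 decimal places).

Sum P(detector|·) weighted by the priors over both values of burnt toast:
  P(detector | actual fire, steam from the shower) = 0.89*0.98 + 0.95*0.02
        = 0.872200 + 0.019000 = 0.891200
Configurations with burnt toast contribute 0.019000, so
  P(burnt toast | detector, actual fire, steam from the shower) = 0.019000 / 0.891200 ≈ 0.021

Pr[burnt toast | detector, actual fire, steam from the shower] ≈ 0.021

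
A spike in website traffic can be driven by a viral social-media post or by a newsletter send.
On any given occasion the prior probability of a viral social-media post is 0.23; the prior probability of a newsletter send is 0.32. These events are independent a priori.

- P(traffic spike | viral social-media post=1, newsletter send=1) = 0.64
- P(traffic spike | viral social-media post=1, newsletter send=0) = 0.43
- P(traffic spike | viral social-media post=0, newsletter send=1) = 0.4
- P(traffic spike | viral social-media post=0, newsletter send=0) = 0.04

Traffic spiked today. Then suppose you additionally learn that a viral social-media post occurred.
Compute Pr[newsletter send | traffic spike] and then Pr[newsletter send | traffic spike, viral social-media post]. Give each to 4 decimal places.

Pr[newsletter send | traffic spike] ≈ 0.6229; Pr[newsletter send | traffic spike, viral social-media post] ≈ 0.4119

For the numerator, keep only newsletter send=true terms: 0.098560 + 0.047104 = 0.145664
Normalizer over all consistent configurations: 0.04*0.77*0.68 + 0.4*0.77*0.32 + 0.43*0.23*0.68 + 0.64*0.23*0.32 = 0.233860
Posterior = 0.145664 / 0.233860 ≈ 0.6229

Now also conditioning on viral social-media post=true:
P(traffic spike | viral social-media post) = 0.43*0.68 + 0.64*0.32 = 0.292400 + 0.204800 = 0.497200
Restricting to configurations with newsletter send present: 0.64*0.32 = 0.204800.
Hence the posterior is 0.204800/0.497200 ≈ 0.4119.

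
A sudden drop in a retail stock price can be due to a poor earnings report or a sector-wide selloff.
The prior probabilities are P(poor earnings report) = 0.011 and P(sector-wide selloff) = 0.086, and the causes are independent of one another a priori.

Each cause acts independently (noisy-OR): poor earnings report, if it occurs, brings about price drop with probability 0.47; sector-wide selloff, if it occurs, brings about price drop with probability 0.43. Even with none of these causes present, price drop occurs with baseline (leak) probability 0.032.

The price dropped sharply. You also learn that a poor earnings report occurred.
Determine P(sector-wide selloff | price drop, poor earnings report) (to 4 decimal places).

Under noisy-OR, P(price drop | causes) = 1 − (1−0.032)·∏(1−qᵢ) over the active causes.
Weight on sector-wide selloff=true, given the evidence: 0.707567*0.086 = 0.060851
Normalizer over all consistent configurations: 0.48696*0.914 + 0.707567*0.086 = 0.505932
P(sector-wide selloff | price drop, poor earnings report) = 0.060851/0.505932 ≈ 0.1203

P(sector-wide selloff | price drop, poor earnings report) ≈ 0.1203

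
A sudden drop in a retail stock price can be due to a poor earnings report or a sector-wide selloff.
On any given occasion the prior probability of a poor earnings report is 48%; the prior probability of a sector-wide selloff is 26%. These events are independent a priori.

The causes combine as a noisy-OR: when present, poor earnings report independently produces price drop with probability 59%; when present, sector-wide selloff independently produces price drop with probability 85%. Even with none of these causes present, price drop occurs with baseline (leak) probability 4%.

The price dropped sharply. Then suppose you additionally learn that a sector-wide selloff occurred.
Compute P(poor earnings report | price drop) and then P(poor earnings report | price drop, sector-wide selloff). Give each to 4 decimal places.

Under noisy-OR, P(price drop | causes) = 1 − (1−0.04)·∏(1−qᵢ) over the active causes.
By total probability over the 4 (poor earnings report, sector-wide selloff) configurations:
  P(price drop) = 0.04·0.52·0.74 + 0.856·0.52·0.26 + 0.6064·0.48·0.74 + 0.94096·0.48·0.26
        = 0.015392 + 0.115731 + 0.215393 + 0.117432 = 0.463948
Configurations with poor earnings report contribute 0.332825, so
  P(poor earnings report | price drop) = 0.332825 / 0.463948 ≈ 0.7174

Now condition on the additional information:
Weight on poor earnings report=true, given the evidence: 0.94096×0.48 = 0.451661
Denominator P(price drop | sector-wide selloff): 0.856×0.52 + 0.94096×0.48 = 0.896781
P(poor earnings report | price drop, sector-wide selloff) = 0.451661/0.896781 ≈ 0.5036
The drop from 0.7174 to 0.5036 is the explaining-away (discounting) effect.

P(poor earnings report | price drop) ≈ 0.7174; P(poor earnings report | price drop, sector-wide selloff) ≈ 0.5036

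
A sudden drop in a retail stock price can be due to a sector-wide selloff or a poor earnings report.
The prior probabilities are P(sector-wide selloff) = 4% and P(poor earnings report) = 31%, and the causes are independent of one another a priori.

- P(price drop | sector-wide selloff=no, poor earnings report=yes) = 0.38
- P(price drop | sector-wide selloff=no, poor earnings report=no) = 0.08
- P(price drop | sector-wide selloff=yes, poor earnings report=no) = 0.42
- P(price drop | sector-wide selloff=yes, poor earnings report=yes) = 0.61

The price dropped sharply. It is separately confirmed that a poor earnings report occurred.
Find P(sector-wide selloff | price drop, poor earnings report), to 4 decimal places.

By total probability over both values of sector-wide selloff:
  P(price drop | poor earnings report) = 0.38×0.96 + 0.61×0.04
        = 0.364800 + 0.024400 = 0.389200
Configurations with sector-wide selloff contribute 0.024400, so
  P(sector-wide selloff | price drop, poor earnings report) = 0.024400 / 0.389200 ≈ 0.0627

P(sector-wide selloff | price drop, poor earnings report) ≈ 0.0627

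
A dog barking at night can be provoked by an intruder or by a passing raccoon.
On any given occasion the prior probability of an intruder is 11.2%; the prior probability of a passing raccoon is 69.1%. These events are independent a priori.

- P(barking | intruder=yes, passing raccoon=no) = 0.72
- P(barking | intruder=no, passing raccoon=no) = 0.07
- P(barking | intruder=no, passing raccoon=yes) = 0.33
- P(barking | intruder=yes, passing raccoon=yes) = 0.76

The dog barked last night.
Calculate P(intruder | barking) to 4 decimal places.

P(intruder | barking) ≈ 0.2742

Weight on intruder=true, given the evidence: 0.024918 + 0.058818 = 0.083736
Denominator P(barking): 0.07·0.888·0.309 + 0.33·0.888·0.691 + 0.72·0.112·0.309 + 0.76·0.112·0.691 = 0.305434
P(intruder | barking) = 0.083736/0.305434 ≈ 0.2742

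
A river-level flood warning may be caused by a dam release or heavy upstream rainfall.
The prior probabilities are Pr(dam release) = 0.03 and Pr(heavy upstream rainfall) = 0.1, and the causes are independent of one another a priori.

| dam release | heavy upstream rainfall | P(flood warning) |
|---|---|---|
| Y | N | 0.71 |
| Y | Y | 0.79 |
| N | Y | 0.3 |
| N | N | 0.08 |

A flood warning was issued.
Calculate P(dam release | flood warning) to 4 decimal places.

P(dam release | flood warning) ≈ 0.1788

Weight on dam release=true, given the evidence: 0.019170 + 0.002370 = 0.021540
Denominator P(flood warning): 0.08*0.97*0.9 + 0.3*0.97*0.1 + 0.71*0.03*0.9 + 0.79*0.03*0.1 = 0.120480
Posterior = 0.021540 / 0.120480 ≈ 0.1788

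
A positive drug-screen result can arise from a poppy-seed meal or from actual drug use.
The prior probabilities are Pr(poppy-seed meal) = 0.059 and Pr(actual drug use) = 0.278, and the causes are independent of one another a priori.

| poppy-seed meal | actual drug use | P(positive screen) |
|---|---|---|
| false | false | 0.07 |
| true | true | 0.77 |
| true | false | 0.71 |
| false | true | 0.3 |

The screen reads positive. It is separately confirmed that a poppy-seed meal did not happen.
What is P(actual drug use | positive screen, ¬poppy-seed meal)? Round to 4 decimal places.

P(positive screen | ¬poppy-seed meal) = 0.07*0.722 + 0.3*0.278 = 0.050540 + 0.083400 = 0.133940
Restricting to configurations with actual drug use present: 0.3*0.278 = 0.083400.
P(actual drug use | positive screen, ¬poppy-seed meal) = 0.083400 / 0.133940 ≈ 0.6227

P(actual drug use | positive screen, ¬poppy-seed meal) ≈ 0.6227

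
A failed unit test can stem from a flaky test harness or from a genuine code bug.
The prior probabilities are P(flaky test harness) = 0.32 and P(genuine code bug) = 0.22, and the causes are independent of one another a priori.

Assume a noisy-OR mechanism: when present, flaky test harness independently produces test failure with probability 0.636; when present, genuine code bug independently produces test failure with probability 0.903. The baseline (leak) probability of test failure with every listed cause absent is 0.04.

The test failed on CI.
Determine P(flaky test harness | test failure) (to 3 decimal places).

P(flaky test harness | test failure) ≈ 0.595

Under noisy-OR, P(test failure | causes) = 1 − (1−0.04)·∏(1−qᵢ) over the active causes.
P(test failure) = 0.04×0.68×0.78 + 0.90688×0.68×0.22 + 0.65056×0.32×0.78 + 0.966104×0.32×0.22 = 0.021216 + 0.135669 + 0.162380 + 0.068014 = 0.387279
Of this, 0.230394 comes from 0.162380 + 0.068014 (the flaky test harness=true cases).
Hence the posterior is 0.230394/0.387279 ≈ 0.595.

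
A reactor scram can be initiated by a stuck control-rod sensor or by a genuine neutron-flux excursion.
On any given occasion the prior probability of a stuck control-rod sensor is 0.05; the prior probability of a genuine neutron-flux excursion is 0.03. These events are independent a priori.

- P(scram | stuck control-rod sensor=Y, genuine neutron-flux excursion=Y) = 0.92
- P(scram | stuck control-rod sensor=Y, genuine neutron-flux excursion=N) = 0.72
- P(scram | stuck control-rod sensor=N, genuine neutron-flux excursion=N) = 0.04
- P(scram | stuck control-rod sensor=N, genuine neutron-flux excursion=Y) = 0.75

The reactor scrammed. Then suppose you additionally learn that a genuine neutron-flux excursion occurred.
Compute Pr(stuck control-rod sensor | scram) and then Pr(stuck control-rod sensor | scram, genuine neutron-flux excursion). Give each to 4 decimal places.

Pr(stuck control-rod sensor | scram) ≈ 0.3840; Pr(stuck control-rod sensor | scram, genuine neutron-flux excursion) ≈ 0.0606

Weight on stuck control-rod sensor=true, given the evidence: 0.034920 + 0.001380 = 0.036300
Normalizer over all consistent configurations: 0.04×0.95×0.97 + 0.75×0.95×0.03 + 0.72×0.05×0.97 + 0.92×0.05×0.03 = 0.094535
P(stuck control-rod sensor | scram) = 0.036300/0.094535 ≈ 0.3840

Now condition on the additional information:
Weight on stuck control-rod sensor=true, given the evidence: 0.92×0.05 = 0.046000
Denominator P(scram | genuine neutron-flux excursion): 0.75×0.95 + 0.92×0.05 = 0.758500
P(stuck control-rod sensor | scram, genuine neutron-flux excursion) = 0.046000/0.758500 ≈ 0.0606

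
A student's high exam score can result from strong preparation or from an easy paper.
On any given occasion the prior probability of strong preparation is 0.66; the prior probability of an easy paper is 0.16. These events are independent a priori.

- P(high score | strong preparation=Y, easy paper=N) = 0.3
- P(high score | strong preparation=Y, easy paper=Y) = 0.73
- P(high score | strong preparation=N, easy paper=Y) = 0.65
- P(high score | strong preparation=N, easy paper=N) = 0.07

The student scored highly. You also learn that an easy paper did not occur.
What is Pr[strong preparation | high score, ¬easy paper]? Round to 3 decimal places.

Pr[strong preparation | high score, ¬easy paper] ≈ 0.893

Enumerate both values of strong preparation and weight by the priors:
  P(high score | ¬easy paper) = 0.07·0.34 + 0.3·0.66
        = 0.023800 + 0.198000 = 0.221800
The terms with strong preparation present sum to 0.198000, so
  P(strong preparation | high score, ¬easy paper) = 0.198000 / 0.221800 ≈ 0.893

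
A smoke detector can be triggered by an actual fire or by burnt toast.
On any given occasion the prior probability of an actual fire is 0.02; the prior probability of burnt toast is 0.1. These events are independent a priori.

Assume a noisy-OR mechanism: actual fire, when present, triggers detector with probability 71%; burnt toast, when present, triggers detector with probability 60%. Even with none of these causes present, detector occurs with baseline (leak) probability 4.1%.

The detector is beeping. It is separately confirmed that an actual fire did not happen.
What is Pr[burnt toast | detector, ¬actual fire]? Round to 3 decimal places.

Pr[burnt toast | detector, ¬actual fire] ≈ 0.626

Under noisy-OR, P(detector | causes) = 1 − (1−0.041)·∏(1−qᵢ) over the active causes.
Weight on burnt toast=true, given the evidence: 0.6164·0.1 = 0.061640
The normalizing constant is 0.041·0.9 + 0.6164·0.1 = 0.098540
P(burnt toast | detector, ¬actual fire) = 0.061640/0.098540 ≈ 0.626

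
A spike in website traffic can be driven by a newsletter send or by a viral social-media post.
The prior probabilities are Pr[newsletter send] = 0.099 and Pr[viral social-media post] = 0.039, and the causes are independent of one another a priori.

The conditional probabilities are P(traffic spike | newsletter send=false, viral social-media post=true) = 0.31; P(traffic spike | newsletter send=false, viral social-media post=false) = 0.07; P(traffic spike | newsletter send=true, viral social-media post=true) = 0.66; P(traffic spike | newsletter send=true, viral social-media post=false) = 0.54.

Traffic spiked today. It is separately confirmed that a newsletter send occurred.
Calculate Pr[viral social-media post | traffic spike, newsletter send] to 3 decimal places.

For the numerator, keep only viral social-media post=true terms: 0.66·0.039 = 0.025740
The normalizing constant is 0.54·0.961 + 0.66·0.039 = 0.544680
Posterior = 0.025740 / 0.544680 ≈ 0.047

Pr[viral social-media post | traffic spike, newsletter send] ≈ 0.047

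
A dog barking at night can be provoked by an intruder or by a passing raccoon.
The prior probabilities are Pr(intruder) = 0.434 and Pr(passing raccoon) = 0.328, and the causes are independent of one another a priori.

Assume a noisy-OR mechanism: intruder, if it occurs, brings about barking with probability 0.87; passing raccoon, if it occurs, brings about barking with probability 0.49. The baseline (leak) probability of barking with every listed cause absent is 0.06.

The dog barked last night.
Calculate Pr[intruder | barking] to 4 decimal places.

Under noisy-OR, P(barking | causes) = 1 − (1−0.06)·∏(1−qᵢ) over the active causes.
Weight on intruder=true, given the evidence: 0.256009 + 0.133480 = 0.389489
Normalizer over all consistent configurations: 0.06·0.566·0.672 + 0.5206·0.566·0.328 + 0.8778·0.434·0.672 + 0.937678·0.434·0.328 = 0.508958
P(intruder | barking) = 0.389489/0.508958 ≈ 0.7653

Pr[intruder | barking] ≈ 0.7653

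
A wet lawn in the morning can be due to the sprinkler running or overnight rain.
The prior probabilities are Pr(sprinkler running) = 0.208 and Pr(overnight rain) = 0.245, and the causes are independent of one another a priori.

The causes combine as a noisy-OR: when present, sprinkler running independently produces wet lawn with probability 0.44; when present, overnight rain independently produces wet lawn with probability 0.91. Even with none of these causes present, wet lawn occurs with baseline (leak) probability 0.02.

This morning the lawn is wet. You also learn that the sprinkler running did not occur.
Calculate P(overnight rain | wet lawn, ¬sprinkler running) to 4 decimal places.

Under noisy-OR, P(wet lawn | causes) = 1 − (1−0.02)·∏(1−qᵢ) over the active causes.
By total probability over both values of overnight rain:
  P(wet lawn | ¬sprinkler running) = 0.02*0.755 + 0.9118*0.245
        = 0.015100 + 0.223391 = 0.238491
Configurations with overnight rain contribute 0.223391, so
  P(overnight rain | wet lawn, ¬sprinkler running) = 0.223391 / 0.238491 ≈ 0.9367

P(overnight rain | wet lawn, ¬sprinkler running) ≈ 0.9367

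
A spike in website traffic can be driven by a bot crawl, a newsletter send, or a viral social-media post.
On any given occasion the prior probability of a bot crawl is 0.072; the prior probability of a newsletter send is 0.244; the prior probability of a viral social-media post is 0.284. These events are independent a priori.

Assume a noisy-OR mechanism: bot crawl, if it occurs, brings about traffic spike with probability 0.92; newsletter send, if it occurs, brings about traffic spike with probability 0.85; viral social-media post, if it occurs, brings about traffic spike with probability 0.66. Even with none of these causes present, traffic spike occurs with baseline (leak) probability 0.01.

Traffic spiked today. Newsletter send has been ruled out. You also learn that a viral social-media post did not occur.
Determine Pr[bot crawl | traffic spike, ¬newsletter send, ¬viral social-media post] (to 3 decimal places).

Under noisy-OR, P(traffic spike | causes) = 1 − (1−0.01)·∏(1−qᵢ) over the active causes.
Numerator (weight on configurations with bot crawl): 0.9208×0.072 = 0.066298
Denominator P(traffic spike | ¬newsletter send, ¬viral social-media post): 0.01×0.928 + 0.9208×0.072 = 0.075578
Posterior = 0.066298 / 0.075578 ≈ 0.877

Pr[bot crawl | traffic spike, ¬newsletter send, ¬viral social-media post] ≈ 0.877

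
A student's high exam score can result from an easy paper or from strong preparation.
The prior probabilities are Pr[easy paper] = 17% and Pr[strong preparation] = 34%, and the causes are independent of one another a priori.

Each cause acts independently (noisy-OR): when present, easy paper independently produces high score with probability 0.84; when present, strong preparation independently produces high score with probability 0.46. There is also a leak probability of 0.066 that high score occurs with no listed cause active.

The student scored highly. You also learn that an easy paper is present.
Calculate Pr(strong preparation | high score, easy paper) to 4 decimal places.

Pr(strong preparation | high score, easy paper) ≈ 0.3577

Under noisy-OR, P(high score | causes) = 1 − (1−0.066)·∏(1−qᵢ) over the active causes.
By total probability over both values of strong preparation:
  P(high score | easy paper) = 0.85056×0.66 + 0.919302×0.34
        = 0.561370 + 0.312563 = 0.873933
Keeping only the strong preparation-present terms gives 0.312563, so
  P(strong preparation | high score, easy paper) = 0.312563 / 0.873933 ≈ 0.3577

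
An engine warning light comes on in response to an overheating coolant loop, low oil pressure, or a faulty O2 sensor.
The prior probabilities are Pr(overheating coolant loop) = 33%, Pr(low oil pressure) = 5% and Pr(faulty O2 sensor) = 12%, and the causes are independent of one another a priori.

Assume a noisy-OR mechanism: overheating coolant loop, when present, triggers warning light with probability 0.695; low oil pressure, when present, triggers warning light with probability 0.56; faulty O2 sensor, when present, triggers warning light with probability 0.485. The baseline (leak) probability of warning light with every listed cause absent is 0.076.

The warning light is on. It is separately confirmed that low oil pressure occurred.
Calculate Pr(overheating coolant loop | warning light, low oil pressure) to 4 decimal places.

Under noisy-OR, P(warning light | causes) = 1 − (1−0.076)·∏(1−qᵢ) over the active causes.
Enumerate the 4 (overheating coolant loop, faulty O2 sensor) configurations and weight by the priors:
  P(warning light | low oil pressure) = 0.59344·0.67·0.88 + 0.790622·0.67·0.12 + 0.875999·0.33·0.88 + 0.93614·0.33·0.12
        = 0.349892 + 0.063566 + 0.254390 + 0.037071 = 0.704919
Configurations with overheating coolant loop contribute 0.291461, so
  P(overheating coolant loop | warning light, low oil pressure) = 0.291461 / 0.704919 ≈ 0.4135

Pr(overheating coolant loop | warning light, low oil pressure) ≈ 0.4135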